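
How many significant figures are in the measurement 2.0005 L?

2.0005: zeros between nonzero digits are significant.

5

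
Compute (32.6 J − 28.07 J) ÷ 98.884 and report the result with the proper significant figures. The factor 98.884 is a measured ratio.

0.046 J

32.6 J − 28.07 J = 4.53 J; the difference is limited to 1 decimal place (2 s.f.).
Carrying full precision, 4.53 ÷ 98.884 = 0.0458112535901… J; 98.884 has 5 s.f., so the result keeps min(2, 5) = 2 s.f.
Rounded to 2 significant figures: 0.046 J.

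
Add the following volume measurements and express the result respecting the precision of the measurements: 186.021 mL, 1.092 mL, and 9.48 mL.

186.021 mL + 1.092 mL + 9.48 mL = 196.593 mL.
Addition/subtraction keeps the fewest decimal places: 186.021 → 3 decimal places, 1.092 → 3 decimal places, 9.48 → 2 decimal places; limit is 2.
Rounded to 2 decimal places: 196.59 mL.

196.59 mL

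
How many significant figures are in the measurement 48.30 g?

48.30: trailing zeros after a decimal point are significant.

4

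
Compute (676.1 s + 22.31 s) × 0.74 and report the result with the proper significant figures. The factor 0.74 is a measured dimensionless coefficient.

5.2 × 10² s

676.1 s + 22.31 s = 698.41 s; the sum is limited to 1 decimal place (4 s.f.).
Carrying full precision, 698.41 × 0.74 = 516.8234 s; 0.74 has 2 s.f., so the result keeps min(4, 2) = 2 s.f.
Rounded to 2 significant figures: 5.2 × 10² s.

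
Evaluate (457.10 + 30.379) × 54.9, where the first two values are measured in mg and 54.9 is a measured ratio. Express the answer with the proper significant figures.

2.68 × 10^4 mg

457.10 mg + 30.379 mg = 487.479 mg; the sum is limited to 2 decimal places (5 s.f.).
Carrying full precision, 487.479 × 54.9 = 26762.5971 mg; 54.9 has 3 s.f., so the result keeps min(5, 3) = 3 s.f.
Rounded to 3 significant figures: 2.68 × 10^4 mg.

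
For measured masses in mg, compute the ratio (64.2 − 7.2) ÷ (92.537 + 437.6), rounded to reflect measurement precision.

0.108

64.2 − 7.2 = 57.0, limited to 1 d.p. → 3 s.f.; 92.537 + 437.6 = 530.137, limited to 1 d.p. → 4 s.f.
Carrying full precision, 57.0 ÷ 530.137 = 0.107519377067…; keep min(3, 4) = 3 s.f.
Rounded to 3 significant figures: 0.108.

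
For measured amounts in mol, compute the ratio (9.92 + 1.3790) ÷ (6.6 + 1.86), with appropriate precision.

1.3

9.92 + 1.3790 = 11.2990, limited to 2 d.p. → 4 s.f.; 6.6 + 1.86 = 8.46, limited to 1 d.p. → 2 s.f.
Carrying full precision, 11.2990 ÷ 8.46 = 1.33557919622…; keep min(4, 2) = 2 s.f.
Rounded to 2 significant figures: 1.3.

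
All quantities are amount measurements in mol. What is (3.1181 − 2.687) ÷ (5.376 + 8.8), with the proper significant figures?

3.1181 − 2.687 = 0.4311, limited to 3 d.p. → 3 s.f.; 5.376 + 8.8 = 14.176, limited to 1 d.p. → 3 s.f.
Carrying full precision, 0.4311 ÷ 14.176 = 0.0304105530474…; keep min(3, 3) = 3 s.f.
Rounded to 3 significant figures: 0.0304.

0.0304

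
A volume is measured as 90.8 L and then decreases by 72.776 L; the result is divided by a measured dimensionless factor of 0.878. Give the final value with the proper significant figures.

20.5 L

90.8 L − 72.776 L = 18.024 L; the difference is limited to 1 decimal place (3 s.f.).
Carrying full precision, 18.024 ÷ 0.878 = 20.5284738041… L; 0.878 has 3 s.f., so the result keeps min(3, 3) = 3 s.f.
Rounded to 3 significant figures: 20.5 L.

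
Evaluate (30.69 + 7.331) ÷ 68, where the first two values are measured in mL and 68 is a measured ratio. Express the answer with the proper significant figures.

30.69 mL + 7.331 mL = 38.021 mL; the sum is limited to 2 decimal places (4 s.f.).
Carrying full precision, 38.021 ÷ 68 = 0.559132352941… mL; 68 has 2 s.f., so the result keeps min(4, 2) = 2 s.f.
Rounded to 2 significant figures: 5.6 × 10^-1 mL.

5.6 × 10^-1 mL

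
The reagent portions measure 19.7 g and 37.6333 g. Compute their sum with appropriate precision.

57.3 g

19.7 g + 37.6333 g = 57.3333 g.
Addition/subtraction keeps the fewest decimal places: 19.7 → 1 decimal place, 37.6333 → 4 decimal places; limit is 1.
Rounded to 1 decimal place: 57.3 g.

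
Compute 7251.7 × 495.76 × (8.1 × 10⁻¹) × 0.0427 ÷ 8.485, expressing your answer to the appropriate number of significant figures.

7251.7 × 495.76 × (8.1 × 10⁻¹) × 0.0427 ÷ 8.485 = 14654.5457003…
Multiplication/division keeps the fewest significant figures: 7251.7 → 5 s.f., 495.76 → 5 s.f., 8.1 × 10⁻¹ → 2 s.f., 0.0427 → 3 s.f., 8.485 → 4 s.f.; limit is 2.
Rounded to 2 significant figures: 1.5 × 10⁴.

1.5 × 10⁴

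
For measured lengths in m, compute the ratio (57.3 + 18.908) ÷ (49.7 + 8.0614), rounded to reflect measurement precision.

1.32

57.3 + 18.908 = 76.208, limited to 1 d.p. → 3 s.f.; 49.7 + 8.0614 = 57.7614, limited to 1 d.p. → 3 s.f.
Carrying full precision, 76.208 ÷ 57.7614 = 1.3193586028…; keep min(3, 3) = 3 s.f.
Rounded to 3 significant figures: 1.32.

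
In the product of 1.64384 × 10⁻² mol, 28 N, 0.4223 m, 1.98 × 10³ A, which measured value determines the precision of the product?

1.64384 × 10⁻² mol → 6 s.f.; 28 N → 2 s.f.; 0.4223 m → 4 s.f.; 1.98 × 10³ A → 3 s.f.
The fewest is 2 significant figures, from 28 N.

28 N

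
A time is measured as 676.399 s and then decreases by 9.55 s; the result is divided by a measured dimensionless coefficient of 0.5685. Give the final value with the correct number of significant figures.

676.399 s − 9.55 s = 666.849 s; the difference is limited to 2 decimal places (5 s.f.).
Carrying full precision, 666.849 ÷ 0.5685 = 1172.99736148… s; 0.5685 has 4 s.f., so the result keeps min(5, 4) = 4 s.f.
Rounded to 4 significant figures: 1.173 × 10³ s.

1.173 × 10³ s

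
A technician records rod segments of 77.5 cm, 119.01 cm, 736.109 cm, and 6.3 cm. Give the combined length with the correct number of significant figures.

938.9 cm

77.5 cm + 119.01 cm + 736.109 cm + 6.3 cm = 938.919 cm.
Addition/subtraction keeps the fewest decimal places: 77.5 → 1 decimal place, 119.01 → 2 decimal places, 736.109 → 3 decimal places, 6.3 → 1 decimal place; limit is 1.
Rounded to 1 decimal place: 938.9 cm.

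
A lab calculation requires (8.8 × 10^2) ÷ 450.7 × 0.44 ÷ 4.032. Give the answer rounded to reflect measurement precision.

(8.8 × 10^2) ÷ 450.7 × 0.44 ÷ 4.032 = 0.213072434062…
Multiplication/division keeps the fewest significant figures: 8.8 × 10^2 → 2 s.f., 450.7 → 4 s.f., 0.44 → 2 s.f., 4.032 → 4 s.f.; limit is 2.
Rounded to 2 significant figures: 0.21.

0.21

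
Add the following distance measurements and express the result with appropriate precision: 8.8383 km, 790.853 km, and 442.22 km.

8.8383 km + 790.853 km + 442.22 km = 1241.9113 km.
Addition/subtraction keeps the fewest decimal places: 8.8383 → 4 decimal places, 790.853 → 3 decimal places, 442.22 → 2 decimal places; limit is 2.
Rounded to 2 decimal places: 1241.91 km.

1241.91 km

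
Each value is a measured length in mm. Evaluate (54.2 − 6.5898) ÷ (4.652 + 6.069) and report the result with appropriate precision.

54.2 − 6.5898 = 47.6102, limited to 1 d.p. → 3 s.f.; 4.652 + 6.069 = 10.721, limited to 3 d.p. → 5 s.f.
Carrying full precision, 47.6102 ÷ 10.721 = 4.44083574293…; keep min(3, 5) = 3 s.f.
Rounded to 3 significant figures: 4.44.

4.44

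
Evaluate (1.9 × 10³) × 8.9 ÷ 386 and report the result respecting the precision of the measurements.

44

(1.9 × 10³) × 8.9 ÷ 386 = 43.8082901554…
Multiplication/division keeps the fewest significant figures: 1.9 × 10³ → 2 s.f., 8.9 → 2 s.f., 386 → 3 s.f.; limit is 2.
Rounded to 2 significant figures: 44.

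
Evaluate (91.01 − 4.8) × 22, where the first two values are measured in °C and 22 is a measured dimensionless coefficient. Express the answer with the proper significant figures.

91.01 °C − 4.8 °C = 86.21 °C; the difference is limited to 1 decimal place (3 s.f.).
Carrying full precision, 86.21 × 22 = 1896.62 °C; 22 has 2 s.f., so the result keeps min(3, 2) = 2 s.f.
Rounded to 2 significant figures: 1.9 × 10³ °C.

1.9 × 10³ °C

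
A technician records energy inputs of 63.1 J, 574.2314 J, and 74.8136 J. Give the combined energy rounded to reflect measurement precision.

712.1 J

63.1 J + 574.2314 J + 74.8136 J = 712.1450 J.
Addition/subtraction keeps the fewest decimal places: 63.1 → 1 decimal place, 574.2314 → 4 decimal places, 74.8136 → 4 decimal places; limit is 1.
Rounded to 1 decimal place: 712.1 J.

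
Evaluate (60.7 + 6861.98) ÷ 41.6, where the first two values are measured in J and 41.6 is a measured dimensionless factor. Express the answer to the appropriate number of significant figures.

60.7 J + 6861.98 J = 6922.68 J; the sum is limited to 1 decimal place (5 s.f.).
Carrying full precision, 6922.68 ÷ 41.6 = 166.410576923… J; 41.6 has 3 s.f., so the result keeps min(5, 3) = 3 s.f.
Rounded to 3 significant figures: 166 J.

166 J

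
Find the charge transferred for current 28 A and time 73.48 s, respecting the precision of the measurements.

2.1 × 10³ C

charge transferred = 28 A × 73.48 s = 2057.44 C.
28 has 2 significant figures; 73.48 has 4.
Division/multiplication keeps the fewest: 2 significant figures.
Rounded: 2.1 × 10³ C.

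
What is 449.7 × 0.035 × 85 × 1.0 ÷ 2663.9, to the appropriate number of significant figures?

449.7 × 0.035 × 85 × 1.0 ÷ 2663.9 = 0.502217613274…
Multiplication/division keeps the fewest significant figures: 449.7 → 4 s.f., 0.035 → 2 s.f., 85 → 2 s.f., 1.0 → 2 s.f., 2663.9 → 5 s.f.; limit is 2.
Rounded to 2 significant figures: 0.50.

0.50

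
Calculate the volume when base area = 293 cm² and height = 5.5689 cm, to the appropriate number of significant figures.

1.63 × 10^3 cm³

volume = 293 cm² × 5.5689 cm = 1631.6877 cm³.
293 has 3 significant figures; 5.5689 has 5.
Division/multiplication keeps the fewest: 3 significant figures.
Rounded: 1.63 × 10^3 cm³.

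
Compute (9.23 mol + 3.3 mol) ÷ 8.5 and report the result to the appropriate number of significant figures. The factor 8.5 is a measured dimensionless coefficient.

1.5 mol

9.23 mol + 3.3 mol = 12.53 mol; the sum is limited to 1 decimal place (3 s.f.).
Carrying full precision, 12.53 ÷ 8.5 = 1.47411764706… mol; 8.5 has 2 s.f., so the result keeps min(3, 2) = 2 s.f.
Rounded to 2 significant figures: 1.5 mol.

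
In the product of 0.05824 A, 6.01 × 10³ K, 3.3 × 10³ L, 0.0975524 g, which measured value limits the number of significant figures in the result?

0.05824 A → 4 s.f.; 6.01 × 10³ K → 3 s.f.; 3.3 × 10³ L → 2 s.f.; 0.0975524 g → 6 s.f.
The fewest is 2 significant figures, from 3.3 × 10³ L.

3.3 × 10³ L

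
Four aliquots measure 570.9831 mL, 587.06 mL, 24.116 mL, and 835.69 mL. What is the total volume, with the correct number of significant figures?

570.9831 mL + 587.06 mL + 24.116 mL + 835.69 mL = 2017.8491 mL.
Addition/subtraction keeps the fewest decimal places: 570.9831 → 4 decimal places, 587.06 → 2 decimal places, 24.116 → 3 decimal places, 835.69 → 2 decimal places; limit is 2.
Rounded to 2 decimal places: 2017.85 mL.

2017.85 mL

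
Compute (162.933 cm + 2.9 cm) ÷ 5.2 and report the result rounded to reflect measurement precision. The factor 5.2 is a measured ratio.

162.933 cm + 2.9 cm = 165.833 cm; the sum is limited to 1 decimal place (4 s.f.).
Carrying full precision, 165.833 ÷ 5.2 = 31.8909615385… cm; 5.2 has 2 s.f., so the result keeps min(4, 2) = 2 s.f.
Rounded to 2 significant figures: 32 cm.

32 cm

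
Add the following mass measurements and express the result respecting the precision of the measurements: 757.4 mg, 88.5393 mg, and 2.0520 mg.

8.480 × 10^2 mg

757.4 mg + 88.5393 mg + 2.0520 mg = 847.9913 mg.
Addition/subtraction keeps the fewest decimal places: 757.4 → 1 decimal place, 88.5393 → 4 decimal places, 2.0520 → 4 decimal places; limit is 1.
Rounded to 1 decimal place: 8.480 × 10^2 mg.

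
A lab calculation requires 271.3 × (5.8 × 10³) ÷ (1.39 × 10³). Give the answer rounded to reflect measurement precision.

271.3 × (5.8 × 10³) ÷ (1.39 × 10³) = 1132.04316547…
Multiplication/division keeps the fewest significant figures: 271.3 → 4 s.f., 5.8 × 10³ → 2 s.f., 1.39 × 10³ → 3 s.f.; limit is 2.
Rounded to 2 significant figures: 1.1 × 10³.

1.1 × 10³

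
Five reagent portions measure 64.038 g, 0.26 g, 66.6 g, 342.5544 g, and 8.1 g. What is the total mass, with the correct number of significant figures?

481.6 g

64.038 g + 0.26 g + 66.6 g + 342.5544 g + 8.1 g = 481.5524 g.
Addition/subtraction keeps the fewest decimal places: 64.038 → 3 decimal places, 0.26 → 2 decimal places, 66.6 → 1 decimal place, 342.5544 → 4 decimal places, 8.1 → 1 decimal place; limit is 1.
Rounded to 1 decimal place: 481.6 g.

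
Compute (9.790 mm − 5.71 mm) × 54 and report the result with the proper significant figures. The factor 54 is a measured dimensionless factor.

2.2 × 10² mm

9.790 mm − 5.71 mm = 4.080 mm; the difference is limited to 2 decimal places (3 s.f.).
Carrying full precision, 4.080 × 54 = 220.32 mm; 54 has 2 s.f., so the result keeps min(3, 2) = 2 s.f.
Rounded to 2 significant figures: 2.2 × 10² mm.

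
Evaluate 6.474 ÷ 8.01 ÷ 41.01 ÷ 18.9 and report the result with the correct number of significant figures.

0.00104

6.474 ÷ 8.01 ÷ 41.01 ÷ 18.9 = 0.00104277018558…
Multiplication/division keeps the fewest significant figures: 6.474 → 4 s.f., 8.01 → 3 s.f., 41.01 → 4 s.f., 18.9 → 3 s.f.; limit is 3.
Rounded to 3 significant figures: 0.00104.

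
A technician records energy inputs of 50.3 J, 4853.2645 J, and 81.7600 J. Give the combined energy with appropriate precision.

50.3 J + 4853.2645 J + 81.7600 J = 4985.3245 J.
Addition/subtraction keeps the fewest decimal places: 50.3 → 1 decimal place, 4853.2645 → 4 decimal places, 81.7600 → 4 decimal places; limit is 1.
Rounded to 1 decimal place: 4985.3 J.

4985.3 J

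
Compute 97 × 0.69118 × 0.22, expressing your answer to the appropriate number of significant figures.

15

97 × 0.69118 × 0.22 = 14.7497812
Multiplication/division keeps the fewest significant figures: 97 → 2 s.f., 0.69118 → 5 s.f., 0.22 → 2 s.f.; limit is 2.
Rounded to 2 significant figures: 15.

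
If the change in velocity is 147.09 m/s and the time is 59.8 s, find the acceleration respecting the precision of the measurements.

acceleration = 147.09 m/s ÷ 59.8 s = 2.45969899666… m/s².
147.09 has 5 significant figures; 59.8 has 3.
Division/multiplication keeps the fewest: 3 significant figures.
Rounded: 2.46 m/s².

2.46 m/s²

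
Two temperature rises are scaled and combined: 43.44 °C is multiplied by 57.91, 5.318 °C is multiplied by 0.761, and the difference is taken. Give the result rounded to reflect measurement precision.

43.44 × 57.91 = 2515.6104 → 2516 °C (4 s.f., last digit at the 10^0 place).
5.318 × 0.761 = 4.046998 → 4.05 °C (3 s.f., last digit at the 10^-2 place).
Difference: 2511.563402 °C; keep the coarser place, 10^0.
Result: 2.512 × 10³ °C.

2.512 × 10³ °C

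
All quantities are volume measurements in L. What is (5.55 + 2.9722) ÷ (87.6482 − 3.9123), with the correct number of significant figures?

5.55 + 2.9722 = 8.5222, limited to 2 d.p. → 3 s.f.; 87.6482 − 3.9123 = 83.7359, limited to 4 d.p. → 6 s.f.
Carrying full precision, 8.5222 ÷ 83.7359 = 0.101774746554…; keep min(3, 6) = 3 s.f.
Rounded to 3 significant figures: 0.102.

0.102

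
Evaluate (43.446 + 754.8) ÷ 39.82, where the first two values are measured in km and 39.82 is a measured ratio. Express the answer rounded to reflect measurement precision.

20.05 km

43.446 km + 754.8 km = 798.246 km; the sum is limited to 1 decimal place (4 s.f.).
Carrying full precision, 798.246 ÷ 39.82 = 20.0463586138… km; 39.82 has 4 s.f., so the result keeps min(4, 4) = 4 s.f.
Rounded to 4 significant figures: 20.05 km.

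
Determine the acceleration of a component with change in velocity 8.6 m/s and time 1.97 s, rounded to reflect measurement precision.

acceleration = 8.6 m/s ÷ 1.97 s = 4.3654822335… m/s².
8.6 has 2 significant figures; 1.97 has 3.
Division/multiplication keeps the fewest: 2 significant figures.
Rounded: 4.4 m/s².

4.4 m/s²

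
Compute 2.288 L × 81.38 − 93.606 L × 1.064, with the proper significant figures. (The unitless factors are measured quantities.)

2.288 × 81.38 = 186.19744 → 186.2 L (4 s.f., last digit at the 10^-1 place).
93.606 × 1.064 = 99.596784 → 99.60 L (4 s.f., last digit at the 10^-2 place).
Difference: 86.600656 L; keep the coarser place, 10^-1.
Result: 86.6 L.

86.6 L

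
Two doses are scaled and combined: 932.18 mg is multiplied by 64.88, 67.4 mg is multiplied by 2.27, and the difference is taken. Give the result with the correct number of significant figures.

932.18 × 64.88 = 60479.8384 → 6.048 × 10^4 mg (4 s.f., last digit at the 10^1 place).
67.4 × 2.27 = 152.998 → 153 mg (3 s.f., last digit at the 10^0 place).
Difference: 60326.8404 mg; keep the coarser place, 10^1.
Result: 6.033 × 10^4 mg.

6.033 × 10^4 mg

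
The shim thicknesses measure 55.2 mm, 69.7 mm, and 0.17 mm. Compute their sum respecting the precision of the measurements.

55.2 mm + 69.7 mm + 0.17 mm = 125.07 mm.
Addition/subtraction keeps the fewest decimal places: 55.2 → 1 decimal place, 69.7 → 1 decimal place, 0.17 → 2 decimal places; limit is 1.
Rounded to 1 decimal place: 125.1 mm.

125.1 mm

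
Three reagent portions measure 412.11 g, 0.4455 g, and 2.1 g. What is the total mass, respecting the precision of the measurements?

412.11 g + 0.4455 g + 2.1 g = 414.6555 g.
Addition/subtraction keeps the fewest decimal places: 412.11 → 2 decimal places, 0.4455 → 4 decimal places, 2.1 → 1 decimal place; limit is 1.
Rounded to 1 decimal place: 414.7 g.

414.7 g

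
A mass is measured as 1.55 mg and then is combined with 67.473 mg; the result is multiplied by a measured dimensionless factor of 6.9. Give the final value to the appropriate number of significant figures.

4.8 × 10² mg

1.55 mg + 67.473 mg = 69.023 mg; the sum is limited to 2 decimal places (4 s.f.).
Carrying full precision, 69.023 × 6.9 = 476.2587 mg; 6.9 has 2 s.f., so the result keeps min(4, 2) = 2 s.f.
Rounded to 2 significant figures: 4.8 × 10² mg.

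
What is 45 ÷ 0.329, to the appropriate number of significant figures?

1.4 × 10²

45 ÷ 0.329 = 136.778115502…
Multiplication/division keeps the fewest significant figures: 45 → 2 s.f., 0.329 → 3 s.f.; limit is 2.
Rounded to 2 significant figures: 1.4 × 10².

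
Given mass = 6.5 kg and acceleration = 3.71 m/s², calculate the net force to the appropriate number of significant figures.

net force = 6.5 kg × 3.71 m/s² = 24.115 N.
6.5 has 2 significant figures; 3.71 has 3.
Division/multiplication keeps the fewest: 2 significant figures.
Rounded: 24 N.

24 N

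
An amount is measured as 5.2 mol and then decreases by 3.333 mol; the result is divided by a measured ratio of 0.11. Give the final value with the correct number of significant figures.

17 mol

5.2 mol − 3.333 mol = 1.867 mol; the difference is limited to 1 decimal place (2 s.f.).
Carrying full precision, 1.867 ÷ 0.11 = 16.9727272727… mol; 0.11 has 2 s.f., so the result keeps min(2, 2) = 2 s.f.
Rounded to 2 significant figures: 17 mol.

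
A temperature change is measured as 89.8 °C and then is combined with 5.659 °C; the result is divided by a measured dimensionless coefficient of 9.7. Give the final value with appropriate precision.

9.8 °C

89.8 °C + 5.659 °C = 95.459 °C; the sum is limited to 1 decimal place (3 s.f.).
Carrying full precision, 95.459 ÷ 9.7 = 9.84113402062… °C; 9.7 has 2 s.f., so the result keeps min(3, 2) = 2 s.f.
Rounded to 2 significant figures: 9.8 °C.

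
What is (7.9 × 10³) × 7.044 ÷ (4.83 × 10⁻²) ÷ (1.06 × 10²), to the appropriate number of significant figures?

1.1 × 10⁴

(7.9 × 10³) × 7.044 ÷ (4.83 × 10⁻²) ÷ (1.06 × 10²) = 10869.0964491…
Multiplication/division keeps the fewest significant figures: 7.9 × 10³ → 2 s.f., 7.044 → 4 s.f., 4.83 × 10⁻² → 3 s.f., 1.06 × 10² → 3 s.f.; limit is 2.
Rounded to 2 significant figures: 1.1 × 10⁴.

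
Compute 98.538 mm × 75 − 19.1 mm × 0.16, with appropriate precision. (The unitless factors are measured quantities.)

98.538 × 75 = 7390.35 → 7.4 × 10³ mm (2 s.f., last digit at the 10^2 place).
19.1 × 0.16 = 3.056 → 3.1 mm (2 s.f., last digit at the 10^-1 place).
Difference: 7387.294 mm; keep the coarser place, 10^2.
Result: 7.4 × 10³ mm.

7.4 × 10³ mm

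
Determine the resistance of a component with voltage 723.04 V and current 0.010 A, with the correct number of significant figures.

7.2 × 10^4 Ω

resistance = 723.04 V ÷ 0.010 A = 72304 Ω.
723.04 has 5 significant figures; 0.010 has 2.
Division/multiplication keeps the fewest: 2 significant figures.
Rounded: 7.2 × 10^4 Ω.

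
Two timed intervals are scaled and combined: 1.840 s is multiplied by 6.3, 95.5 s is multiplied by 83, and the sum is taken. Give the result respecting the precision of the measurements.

1.840 × 6.3 = 11.592 → 12 s (2 s.f., last digit at the 10^0 place).
95.5 × 83 = 7926.5 → 7.9 × 10^3 s (2 s.f., last digit at the 10^2 place).
Sum: 7938.092 s; keep the coarser place, 10^2.
Result: 7.9 × 10^3 s.

7.9 × 10^3 s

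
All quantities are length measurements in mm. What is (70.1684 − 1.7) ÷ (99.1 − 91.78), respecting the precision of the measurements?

70.1684 − 1.7 = 68.4684, limited to 1 d.p. → 3 s.f.; 99.1 − 91.78 = 7.32, limited to 1 d.p. → 2 s.f.
Carrying full precision, 68.4684 ÷ 7.32 = 9.35360655738…; keep min(3, 2) = 2 s.f.
Rounded to 2 significant figures: 9.4.

9.4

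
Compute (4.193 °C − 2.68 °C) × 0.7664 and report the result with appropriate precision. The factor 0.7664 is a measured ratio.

1.16 °C

4.193 °C − 2.68 °C = 1.513 °C; the difference is limited to 2 decimal places (3 s.f.).
Carrying full precision, 1.513 × 0.7664 = 1.1595632 °C; 0.7664 has 4 s.f., so the result keeps min(3, 4) = 3 s.f.
Rounded to 3 significant figures: 1.16 °C.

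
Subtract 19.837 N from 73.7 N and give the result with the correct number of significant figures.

53.9 N

73.7 N − 19.837 N = 53.863 N.
Addition/subtraction keeps the fewest decimal places: 73.7 → 1 decimal place, 19.837 → 3 decimal places; limit is 1.
Rounded to 1 decimal place: 53.9 N.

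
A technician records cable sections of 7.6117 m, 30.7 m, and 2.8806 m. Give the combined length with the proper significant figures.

41.2 m

7.6117 m + 30.7 m + 2.8806 m = 41.1923 m.
Addition/subtraction keeps the fewest decimal places: 7.6117 → 4 decimal places, 30.7 → 1 decimal place, 2.8806 → 4 decimal places; limit is 1.
Rounded to 1 decimal place: 41.2 m.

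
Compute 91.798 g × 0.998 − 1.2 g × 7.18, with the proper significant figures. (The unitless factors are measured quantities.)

91.798 × 0.998 = 91.614404 → 91.6 g (3 s.f., last digit at the 10^-1 place).
1.2 × 7.18 = 8.616 → 8.6 g (2 s.f., last digit at the 10^-1 place).
Difference: 82.998404 g; keep the coarser place, 10^-1.
Result: 83.0 g.

83.0 g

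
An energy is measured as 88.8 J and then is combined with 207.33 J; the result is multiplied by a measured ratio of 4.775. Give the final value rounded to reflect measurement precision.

1414 J

88.8 J + 207.33 J = 296.13 J; the sum is limited to 1 decimal place (4 s.f.).
Carrying full precision, 296.13 × 4.775 = 1414.02075 J; 4.775 has 4 s.f., so the result keeps min(4, 4) = 4 s.f.
Rounded to 4 significant figures: 1414 J.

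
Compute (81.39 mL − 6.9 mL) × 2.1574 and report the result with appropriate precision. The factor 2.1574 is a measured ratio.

81.39 mL − 6.9 mL = 74.49 mL; the difference is limited to 1 decimal place (3 s.f.).
Carrying full precision, 74.49 × 2.1574 = 160.704726 mL; 2.1574 has 5 s.f., so the result keeps min(3, 5) = 3 s.f.
Rounded to 3 significant figures: 161 mL.

161 mL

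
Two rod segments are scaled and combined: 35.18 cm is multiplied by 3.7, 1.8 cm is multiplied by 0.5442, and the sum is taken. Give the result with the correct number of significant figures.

35.18 × 3.7 = 130.166 → 1.3 × 10^2 cm (2 s.f., last digit at the 10^1 place).
1.8 × 0.5442 = 0.97956 → 0.98 cm (2 s.f., last digit at the 10^-2 place).
Sum: 131.14556 cm; keep the coarser place, 10^1.
Result: 1.3 × 10^2 cm.

1.3 × 10^2 cm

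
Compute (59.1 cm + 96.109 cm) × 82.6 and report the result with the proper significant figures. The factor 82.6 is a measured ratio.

1.28 × 10⁴ cm

59.1 cm + 96.109 cm = 155.209 cm; the sum is limited to 1 decimal place (4 s.f.).
Carrying full precision, 155.209 × 82.6 = 12820.2634 cm; 82.6 has 3 s.f., so the result keeps min(4, 3) = 3 s.f.
Rounded to 3 significant figures: 1.28 × 10⁴ cm.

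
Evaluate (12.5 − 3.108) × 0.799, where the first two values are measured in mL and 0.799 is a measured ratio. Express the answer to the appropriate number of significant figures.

12.5 mL − 3.108 mL = 9.392 mL; the difference is limited to 1 decimal place (2 s.f.).
Carrying full precision, 9.392 × 0.799 = 7.504208 mL; 0.799 has 3 s.f., so the result keeps min(2, 3) = 2 s.f.
Rounded to 2 significant figures: 7.5 mL.

7.5 mL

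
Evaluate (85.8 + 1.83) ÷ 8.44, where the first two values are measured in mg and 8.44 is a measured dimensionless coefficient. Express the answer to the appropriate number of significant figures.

10.4 mg

85.8 mg + 1.83 mg = 87.63 mg; the sum is limited to 1 decimal place (3 s.f.).
Carrying full precision, 87.63 ÷ 8.44 = 10.3827014218… mg; 8.44 has 3 s.f., so the result keeps min(3, 3) = 3 s.f.
Rounded to 3 significant figures: 10.4 mg.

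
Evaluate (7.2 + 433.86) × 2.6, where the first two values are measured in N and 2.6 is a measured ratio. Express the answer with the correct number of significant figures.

7.2 N + 433.86 N = 441.06 N; the sum is limited to 1 decimal place (4 s.f.).
Carrying full precision, 441.06 × 2.6 = 1146.756 N; 2.6 has 2 s.f., so the result keeps min(4, 2) = 2 s.f.
Rounded to 2 significant figures: 1.1 × 10³ N.

1.1 × 10³ N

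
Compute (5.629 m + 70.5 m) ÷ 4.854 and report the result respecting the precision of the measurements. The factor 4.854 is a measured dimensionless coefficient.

15.7 m

5.629 m + 70.5 m = 76.129 m; the sum is limited to 1 decimal place (3 s.f.).
Carrying full precision, 76.129 ÷ 4.854 = 15.6837659662… m; 4.854 has 4 s.f., so the result keeps min(3, 4) = 3 s.f.
Rounded to 3 significant figures: 15.7 m.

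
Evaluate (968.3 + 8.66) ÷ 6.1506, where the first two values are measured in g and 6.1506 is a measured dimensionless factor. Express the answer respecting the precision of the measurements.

158.8 g

968.3 g + 8.66 g = 976.96 g; the sum is limited to 1 decimal place (4 s.f.).
Carrying full precision, 976.96 ÷ 6.1506 = 158.839787988… g; 6.1506 has 5 s.f., so the result keeps min(4, 5) = 4 s.f.
Rounded to 4 significant figures: 158.8 g.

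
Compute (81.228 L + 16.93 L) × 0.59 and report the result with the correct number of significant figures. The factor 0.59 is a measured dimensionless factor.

81.228 L + 16.93 L = 98.158 L; the sum is limited to 2 decimal places (4 s.f.).
Carrying full precision, 98.158 × 0.59 = 57.91322 L; 0.59 has 2 s.f., so the result keeps min(4, 2) = 2 s.f.
Rounded to 2 significant figures: 58 L.

58 L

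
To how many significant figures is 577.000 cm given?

577.000: trailing zeros after a decimal point are significant.

6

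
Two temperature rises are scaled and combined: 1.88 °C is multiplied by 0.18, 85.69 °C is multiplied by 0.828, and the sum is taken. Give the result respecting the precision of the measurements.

71.3 °C

1.88 × 0.18 = 0.3384 → 0.34 °C (2 s.f., last digit at the 10^-2 place).
85.69 × 0.828 = 70.95132 → 71.0 °C (3 s.f., last digit at the 10^-1 place).
Sum: 71.28972 °C; keep the coarser place, 10^-1.
Result: 71.3 °C.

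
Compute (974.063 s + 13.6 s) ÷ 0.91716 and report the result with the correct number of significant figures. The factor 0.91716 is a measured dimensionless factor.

974.063 s + 13.6 s = 987.663 s; the sum is limited to 1 decimal place (4 s.f.).
Carrying full precision, 987.663 ÷ 0.91716 = 1076.87099307… s; 0.91716 has 5 s.f., so the result keeps min(4, 5) = 4 s.f.
Rounded to 4 significant figures: 1077 s.

1077 s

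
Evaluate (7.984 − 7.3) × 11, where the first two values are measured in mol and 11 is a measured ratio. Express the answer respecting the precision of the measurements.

8 mol

7.984 mol − 7.3 mol = 0.684 mol; the difference is limited to 1 decimal place (1 s.f.).
Carrying full precision, 0.684 × 11 = 7.524 mol; 11 has 2 s.f., so the result keeps min(1, 2) = 1 s.f.
Rounded to 1 significant figure: 8 mol.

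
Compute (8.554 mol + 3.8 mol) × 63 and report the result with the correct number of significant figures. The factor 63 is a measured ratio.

7.8 × 10^2 mol

8.554 mol + 3.8 mol = 12.354 mol; the sum is limited to 1 decimal place (3 s.f.).
Carrying full precision, 12.354 × 63 = 778.302 mol; 63 has 2 s.f., so the result keeps min(3, 2) = 2 s.f.
Rounded to 2 significant figures: 7.8 × 10^2 mol.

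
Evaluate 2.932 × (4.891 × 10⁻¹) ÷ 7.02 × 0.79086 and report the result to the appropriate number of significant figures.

0.162

2.932 × (4.891 × 10⁻¹) ÷ 7.02 × 0.79086 = 0.161556385104…
Multiplication/division keeps the fewest significant figures: 2.932 → 4 s.f., 4.891 × 10⁻¹ → 4 s.f., 7.02 → 3 s.f., 0.79086 → 5 s.f.; limit is 3.
Rounded to 3 significant figures: 0.162.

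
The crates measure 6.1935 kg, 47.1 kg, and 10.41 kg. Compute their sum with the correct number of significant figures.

6.1935 kg + 47.1 kg + 10.41 kg = 63.7035 kg.
Addition/subtraction keeps the fewest decimal places: 6.1935 → 4 decimal places, 47.1 → 1 decimal place, 10.41 → 2 decimal places; limit is 1.
Rounded to 1 decimal place: 63.7 kg.

63.7 kg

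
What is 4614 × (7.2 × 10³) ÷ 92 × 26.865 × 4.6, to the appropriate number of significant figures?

4614 × (7.2 × 10³) ÷ 92 × 26.865 × 4.6 = 44623839.6…
Multiplication/division keeps the fewest significant figures: 4614 → 4 s.f., 7.2 × 10³ → 2 s.f., 92 → 2 s.f., 26.865 → 5 s.f., 4.6 → 2 s.f.; limit is 2.
Rounded to 2 significant figures: 4.5 × 10⁷.

4.5 × 10⁷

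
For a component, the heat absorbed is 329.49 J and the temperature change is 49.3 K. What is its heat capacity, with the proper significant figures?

heat capacity = 329.49 J ÷ 49.3 K = 6.68336713996… J/K.
329.49 has 5 significant figures; 49.3 has 3.
Division/multiplication keeps the fewest: 3 significant figures.
Rounded: 6.68 J/K.

6.68 J/K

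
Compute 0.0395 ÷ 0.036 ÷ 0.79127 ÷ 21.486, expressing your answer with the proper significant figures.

0.065

0.0395 ÷ 0.036 ÷ 0.79127 ÷ 21.486 = 0.0645378247125…
Multiplication/division keeps the fewest significant figures: 0.0395 → 3 s.f., 0.036 → 2 s.f., 0.79127 → 5 s.f., 21.486 → 5 s.f.; limit is 2.
Rounded to 2 significant figures: 0.065.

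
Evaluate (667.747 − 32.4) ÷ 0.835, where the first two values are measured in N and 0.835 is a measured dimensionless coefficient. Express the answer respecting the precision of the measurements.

761 N

667.747 N − 32.4 N = 635.347 N; the difference is limited to 1 decimal place (4 s.f.).
Carrying full precision, 635.347 ÷ 0.835 = 760.894610778… N; 0.835 has 3 s.f., so the result keeps min(4, 3) = 3 s.f.
Rounded to 3 significant figures: 761 N.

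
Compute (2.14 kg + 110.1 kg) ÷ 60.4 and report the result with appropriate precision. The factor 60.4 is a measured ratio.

1.86 kg

2.14 kg + 110.1 kg = 112.24 kg; the sum is limited to 1 decimal place (4 s.f.).
Carrying full precision, 112.24 ÷ 60.4 = 1.8582781457… kg; 60.4 has 3 s.f., so the result keeps min(4, 3) = 3 s.f.
Rounded to 3 significant figures: 1.86 kg.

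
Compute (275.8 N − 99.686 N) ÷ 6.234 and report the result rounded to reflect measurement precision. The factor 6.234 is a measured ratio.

28.25 N

275.8 N − 99.686 N = 176.114 N; the difference is limited to 1 decimal place (4 s.f.).
Carrying full precision, 176.114 ÷ 6.234 = 28.2505614373… N; 6.234 has 4 s.f., so the result keeps min(4, 4) = 4 s.f.
Rounded to 4 significant figures: 28.25 N.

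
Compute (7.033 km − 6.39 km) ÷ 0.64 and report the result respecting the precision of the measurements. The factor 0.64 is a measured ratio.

7.033 km − 6.39 km = 0.643 km; the difference is limited to 2 decimal places (2 s.f.).
Carrying full precision, 0.643 ÷ 0.64 = 1.0046875 km; 0.64 has 2 s.f., so the result keeps min(2, 2) = 2 s.f.
Rounded to 2 significant figures: 1.0 km.

1.0 km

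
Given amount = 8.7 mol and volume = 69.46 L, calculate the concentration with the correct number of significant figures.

concentration = 8.7 mol ÷ 69.46 L = 0.125251943565… mol/L.
8.7 has 2 significant figures; 69.46 has 4.
Division/multiplication keeps the fewest: 2 significant figures.
Rounded: 0.13 mol/L.

0.13 mol/L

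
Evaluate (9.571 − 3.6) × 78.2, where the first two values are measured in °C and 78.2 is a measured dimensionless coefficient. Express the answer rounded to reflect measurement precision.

9.571 °C − 3.6 °C = 5.971 °C; the difference is limited to 1 decimal place (2 s.f.).
Carrying full precision, 5.971 × 78.2 = 466.9322 °C; 78.2 has 3 s.f., so the result keeps min(2, 3) = 2 s.f.
Rounded to 2 significant figures: 4.7 × 10² °C.

4.7 × 10² °C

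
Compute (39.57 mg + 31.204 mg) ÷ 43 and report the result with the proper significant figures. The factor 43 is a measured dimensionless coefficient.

1.6 mg

39.57 mg + 31.204 mg = 70.774 mg; the sum is limited to 2 decimal places (4 s.f.).
Carrying full precision, 70.774 ÷ 43 = 1.64590697674… mg; 43 has 2 s.f., so the result keeps min(4, 2) = 2 s.f.
Rounded to 2 significant figures: 1.6 mg.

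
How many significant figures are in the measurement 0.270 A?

3

0.270: leading zeros are not significant; trailing zeros after a decimal point are significant.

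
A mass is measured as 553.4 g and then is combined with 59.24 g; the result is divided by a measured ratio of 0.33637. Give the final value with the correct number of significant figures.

1821 g

553.4 g + 59.24 g = 612.64 g; the sum is limited to 1 decimal place (4 s.f.).
Carrying full precision, 612.64 ÷ 0.33637 = 1821.32770461… g; 0.33637 has 5 s.f., so the result keeps min(4, 5) = 4 s.f.
Rounded to 4 significant figures: 1821 g.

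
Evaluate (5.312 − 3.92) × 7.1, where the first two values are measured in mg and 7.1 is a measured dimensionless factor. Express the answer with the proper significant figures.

9.9 mg

5.312 mg − 3.92 mg = 1.392 mg; the difference is limited to 2 decimal places (3 s.f.).
Carrying full precision, 1.392 × 7.1 = 9.8832 mg; 7.1 has 2 s.f., so the result keeps min(3, 2) = 2 s.f.
Rounded to 2 significant figures: 9.9 mg.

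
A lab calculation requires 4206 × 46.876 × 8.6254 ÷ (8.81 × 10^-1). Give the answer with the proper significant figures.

4206 × 46.876 × 8.6254 ÷ (8.81 × 10^-1) = 1930292.61882…
Multiplication/division keeps the fewest significant figures: 4206 → 4 s.f., 46.876 → 5 s.f., 8.6254 → 5 s.f., 8.81 × 10^-1 → 3 s.f.; limit is 3.
Rounded to 3 significant figures: 1.93 × 10^6.

1.93 × 10^6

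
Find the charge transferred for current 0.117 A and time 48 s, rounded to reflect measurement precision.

charge transferred = 0.117 A × 48 s = 5.616 C.
0.117 has 3 significant figures; 48 has 2.
Division/multiplication keeps the fewest: 2 significant figures.
Rounded: 5.6 C.

5.6 C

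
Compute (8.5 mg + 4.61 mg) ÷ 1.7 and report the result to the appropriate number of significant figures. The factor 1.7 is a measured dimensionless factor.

7.7 mg

8.5 mg + 4.61 mg = 13.11 mg; the sum is limited to 1 decimal place (3 s.f.).
Carrying full precision, 13.11 ÷ 1.7 = 7.71176470588… mg; 1.7 has 2 s.f., so the result keeps min(3, 2) = 2 s.f.
Rounded to 2 significant figures: 7.7 mg.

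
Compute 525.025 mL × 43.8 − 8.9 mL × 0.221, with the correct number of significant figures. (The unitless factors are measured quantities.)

2.30 × 10⁴ mL

525.025 × 43.8 = 22996.095 → 2.30 × 10⁴ mL (3 s.f., last digit at the 10^2 place).
8.9 × 0.221 = 1.9669 → 2.0 mL (2 s.f., last digit at the 10^-1 place).
Difference: 22994.1281 mL; keep the coarser place, 10^2.
Result: 2.30 × 10⁴ mL.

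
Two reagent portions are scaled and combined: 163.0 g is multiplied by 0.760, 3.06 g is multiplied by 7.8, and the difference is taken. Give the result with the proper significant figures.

163.0 × 0.760 = 123.88 → 124 g (3 s.f., last digit at the 10^0 place).
3.06 × 7.8 = 23.868 → 24 g (2 s.f., last digit at the 10^0 place).
Difference: 100.012 g; keep the coarser place, 10^0.
Result: 100. g.

100. g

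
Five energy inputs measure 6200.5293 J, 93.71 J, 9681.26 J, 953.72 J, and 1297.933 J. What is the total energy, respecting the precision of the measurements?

6200.5293 J + 93.71 J + 9681.26 J + 953.72 J + 1297.933 J = 18227.1523 J.
Addition/subtraction keeps the fewest decimal places: 6200.5293 → 4 decimal places, 93.71 → 2 decimal places, 9681.26 → 2 decimal places, 953.72 → 2 decimal places, 1297.933 → 3 decimal places; limit is 2.
Rounded to 2 decimal places: 18227.15 J.

18227.15 J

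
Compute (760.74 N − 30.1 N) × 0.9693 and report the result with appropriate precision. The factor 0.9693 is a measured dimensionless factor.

708.2 N

760.74 N − 30.1 N = 730.64 N; the difference is limited to 1 decimal place (4 s.f.).
Carrying full precision, 730.64 × 0.9693 = 708.209352 N; 0.9693 has 4 s.f., so the result keeps min(4, 4) = 4 s.f.
Rounded to 4 significant figures: 708.2 N.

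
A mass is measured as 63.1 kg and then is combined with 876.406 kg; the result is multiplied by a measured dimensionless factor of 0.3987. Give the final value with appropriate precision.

3.746 × 10² kg

63.1 kg + 876.406 kg = 939.506 kg; the sum is limited to 1 decimal place (4 s.f.).
Carrying full precision, 939.506 × 0.3987 = 374.5810422 kg; 0.3987 has 4 s.f., so the result keeps min(4, 4) = 4 s.f.
Rounded to 4 significant figures: 3.746 × 10² kg.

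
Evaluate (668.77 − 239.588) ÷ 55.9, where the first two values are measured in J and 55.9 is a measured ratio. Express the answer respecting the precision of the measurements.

668.77 J − 239.588 J = 429.182 J; the difference is limited to 2 decimal places (5 s.f.).
Carrying full precision, 429.182 ÷ 55.9 = 7.6776744186… J; 55.9 has 3 s.f., so the result keeps min(5, 3) = 3 s.f.
Rounded to 3 significant figures: 7.68 J.

7.68 J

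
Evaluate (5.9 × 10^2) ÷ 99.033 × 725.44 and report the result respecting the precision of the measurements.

(5.9 × 10^2) ÷ 99.033 × 725.44 = 4321.88866337…
Multiplication/division keeps the fewest significant figures: 5.9 × 10^2 → 2 s.f., 99.033 → 5 s.f., 725.44 → 5 s.f.; limit is 2.
Rounded to 2 significant figures: 4.3 × 10^3.

4.3 × 10^3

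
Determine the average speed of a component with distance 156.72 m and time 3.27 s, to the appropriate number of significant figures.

average speed = 156.72 m ÷ 3.27 s = 47.9266055046… m/s.
156.72 has 5 significant figures; 3.27 has 3.
Division/multiplication keeps the fewest: 3 significant figures.
Rounded: 47.9 m/s.

47.9 m/s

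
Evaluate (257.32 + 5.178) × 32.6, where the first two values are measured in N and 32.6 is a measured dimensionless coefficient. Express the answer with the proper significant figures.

257.32 N + 5.178 N = 262.498 N; the sum is limited to 2 decimal places (5 s.f.).
Carrying full precision, 262.498 × 32.6 = 8557.4348 N; 32.6 has 3 s.f., so the result keeps min(5, 3) = 3 s.f.
Rounded to 3 significant figures: 8.56 × 10^3 N.

8.56 × 10^3 N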